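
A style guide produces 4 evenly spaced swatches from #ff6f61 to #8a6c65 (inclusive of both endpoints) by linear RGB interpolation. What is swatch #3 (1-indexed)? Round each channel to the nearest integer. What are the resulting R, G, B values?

With 4 swatches and endpoints inclusive, swatch 3 sits at t = (3 − 1)/(4 − 1) = 2/3 ≈ 0.6667.
#ff6f61 → (255, 111, 97); #8a6c65 → (138, 108, 101).
R = 255 + 0.6667 × (138 − 255) = 176.996 → 177
G = 111 + 0.6667 × (108 − 111) = 109 → 109
B = 97 + 0.6667 × (101 − 97) = 99.667 → 100

(177, 109, 100)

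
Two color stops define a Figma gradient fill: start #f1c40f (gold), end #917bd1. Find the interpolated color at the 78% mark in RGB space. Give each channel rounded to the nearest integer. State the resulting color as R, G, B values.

#f1c40f → (241, 196, 15); #917bd1 → (145, 123, 209).
78% corresponds to t = 0.78.
R = 241 + 0.78 × (145 − 241) = 241 + 0.78 × -96 = 166.12 → 166
G = 196 + 0.78 × (123 − 196) = 196 + 0.78 × -73 = 139.06 → 139
B = 15 + 0.78 × (209 − 15) = 15 + 0.78 × 194 = 166.32 → 166

(166, 139, 166)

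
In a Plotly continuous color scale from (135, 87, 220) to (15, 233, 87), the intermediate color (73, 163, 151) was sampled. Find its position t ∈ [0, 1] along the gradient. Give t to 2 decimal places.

0.52

Invert the lerp on the G channel (largest span, 146): t = (163 − 87) / (233 − 87) = 76/146 = 0.52055.
Check on R: (73 − 135)/(15 − 135) = 0.5167 ✓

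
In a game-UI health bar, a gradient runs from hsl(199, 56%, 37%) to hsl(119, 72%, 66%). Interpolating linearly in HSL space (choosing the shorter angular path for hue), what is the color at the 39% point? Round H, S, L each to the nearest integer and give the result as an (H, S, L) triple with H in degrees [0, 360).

Hue arc: Δh = 119 − 199 = -80° (|Δh| ≤ 180, already the shorter path).
H = 199 + 0.39 × (-80) = 167.8 → 168°
S = 56 + 0.39 × (72 − 56) = 62.24 → 62%
L = 37 + 0.39 × (66 − 37) = 48.31 → 48%

(168, 62, 48)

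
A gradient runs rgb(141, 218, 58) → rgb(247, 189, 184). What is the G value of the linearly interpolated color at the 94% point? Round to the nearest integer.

G = 218 + 0.94 × (189 − 218) = 190.74 → 191

191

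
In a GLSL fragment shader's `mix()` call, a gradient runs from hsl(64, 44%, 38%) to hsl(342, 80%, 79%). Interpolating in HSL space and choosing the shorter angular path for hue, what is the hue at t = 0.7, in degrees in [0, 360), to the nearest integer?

7

Hue: 342 − 64 = 278°, but |278| > 180 so the shorter arc goes the other way: Δh = 278 − 360 = -82°.
H = 64 + 0.7 × (-82) = 6.6 → 7°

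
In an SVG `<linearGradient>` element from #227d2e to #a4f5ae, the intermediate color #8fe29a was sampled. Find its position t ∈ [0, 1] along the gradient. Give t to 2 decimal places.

0.84

Invert the lerp on the R channel (largest span, 130): t = (143 − 34) / (164 − 34) = 109/130 = 0.83846.
Check on G: (226 − 125)/(245 − 125) = 0.8417 ✓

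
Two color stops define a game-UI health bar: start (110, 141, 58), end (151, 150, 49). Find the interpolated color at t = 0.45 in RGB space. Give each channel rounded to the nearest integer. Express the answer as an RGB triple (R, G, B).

R = 110 + 0.45 × (151 − 110) = 110 + 0.45 × 41 = 128.45 → 128
G = 141 + 0.45 × (150 − 141) = 141 + 0.45 × 9 = 145.05 → 145
B = 58 + 0.45 × (49 − 58) = 58 + 0.45 × -9 = 53.95 → 54

(128, 145, 54)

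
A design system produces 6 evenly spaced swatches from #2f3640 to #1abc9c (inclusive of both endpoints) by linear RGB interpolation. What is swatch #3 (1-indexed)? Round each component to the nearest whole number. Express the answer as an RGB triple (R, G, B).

With 6 swatches and endpoints inclusive, swatch 3 sits at t = (3 − 1)/(6 − 1) = 2/5 ≈ 0.4.
#2f3640 → (47, 54, 64); #1abc9c → (26, 188, 156).
R = 47 + 0.4 × (26 − 47) = 38.6 → 39
G = 54 + 0.4 × (188 − 54) = 107.6 → 108
B = 64 + 0.4 × (156 − 64) = 100.8 → 101

(39, 108, 101)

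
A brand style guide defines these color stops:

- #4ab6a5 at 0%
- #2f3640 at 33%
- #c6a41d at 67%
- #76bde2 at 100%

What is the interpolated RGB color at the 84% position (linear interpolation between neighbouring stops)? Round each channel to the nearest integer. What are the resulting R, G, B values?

84% lies between the 67% and 100% stops, so the local fraction is t = (84 − 67)/(100 − 67) = 17/33 ≈ 0.5152.
#c6a41d → (198, 164, 29); #76bde2 → (118, 189, 226).
R = 198 + 0.5152 × (118 − 198) = 156.784 → 157
G = 164 + 0.5152 × (189 − 164) = 176.88 → 177
B = 29 + 0.5152 × (226 − 29) = 130.494 → 130

(157, 177, 130)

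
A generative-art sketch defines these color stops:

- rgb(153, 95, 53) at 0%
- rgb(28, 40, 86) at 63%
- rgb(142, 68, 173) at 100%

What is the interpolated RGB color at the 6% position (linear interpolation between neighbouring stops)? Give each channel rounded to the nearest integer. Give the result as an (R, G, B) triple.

6% lies between the 0% and 63% stops, so the local fraction is t = (6 − 0)/(63 − 0) = 6/63 ≈ 0.0952.
R = 153 + 0.0952 × (28 − 153) = 141.1 → 141
G = 95 + 0.0952 × (40 − 95) = 89.764 → 90
B = 53 + 0.0952 × (86 − 53) = 56.142 → 56

(141, 90, 56)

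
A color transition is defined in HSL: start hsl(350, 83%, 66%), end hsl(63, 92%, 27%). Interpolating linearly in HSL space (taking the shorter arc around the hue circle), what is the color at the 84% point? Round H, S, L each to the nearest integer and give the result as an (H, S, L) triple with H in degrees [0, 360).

(51, 91, 33)

Hue: 63 − 350 = -287°, but |-287| > 180 so the shorter arc goes the other way: Δh = -287 + 360 = 73°.
H = 350 + 0.84 × (73) = 411.32 → 411 → 411 mod 360 = 51°
S = 83 + 0.84 × (92 − 83) = 90.56 → 91%
L = 66 + 0.84 × (27 − 66) = 33.24 → 33%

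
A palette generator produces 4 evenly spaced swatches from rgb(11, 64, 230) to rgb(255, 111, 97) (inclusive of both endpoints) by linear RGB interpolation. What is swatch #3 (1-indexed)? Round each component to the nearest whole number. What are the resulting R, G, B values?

(174, 95, 141)

With 4 swatches and endpoints inclusive, swatch 3 sits at t = (3 − 1)/(4 − 1) = 2/3 ≈ 0.6667.
R = 11 + 0.6667 × (255 − 11) = 173.675 → 174
G = 64 + 0.6667 × (111 − 64) = 95.335 → 95
B = 230 + 0.6667 × (97 − 230) = 141.329 → 141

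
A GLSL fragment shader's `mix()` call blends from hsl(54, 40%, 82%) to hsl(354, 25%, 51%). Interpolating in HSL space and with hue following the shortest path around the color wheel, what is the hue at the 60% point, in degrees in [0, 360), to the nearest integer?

18

Hue: 354 − 54 = 300°, but |300| > 180 so the shorter arc goes the other way: Δh = 300 − 360 = -60°.
H = 54 + 0.6 × (-60) = 18 → 18°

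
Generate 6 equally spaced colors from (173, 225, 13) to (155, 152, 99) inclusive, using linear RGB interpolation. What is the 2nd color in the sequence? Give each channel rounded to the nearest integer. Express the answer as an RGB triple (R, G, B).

With 6 swatches and endpoints inclusive, swatch 2 sits at t = (2 − 1)/(6 − 1) = 1/5 ≈ 0.2.
R = 173 + 0.2 × (155 − 173) = 169.4 → 169
G = 225 + 0.2 × (152 − 225) = 210.4 → 210
B = 13 + 0.2 × (99 − 13) = 30.2 → 30

(169, 210, 30)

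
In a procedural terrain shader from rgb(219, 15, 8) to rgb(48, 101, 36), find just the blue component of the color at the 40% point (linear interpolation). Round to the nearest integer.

19

B = 8 + 0.4 × (36 − 8) = 19.2 → 19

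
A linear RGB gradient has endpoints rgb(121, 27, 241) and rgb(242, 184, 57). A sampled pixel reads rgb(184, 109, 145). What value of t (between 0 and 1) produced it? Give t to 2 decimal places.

Invert the lerp on the B channel (largest span, 184): t = (145 − 241) / (57 − 241) = -96/-184 = 0.52174.
Check on R: (184 − 121)/(242 − 121) = 0.5207 ✓

0.52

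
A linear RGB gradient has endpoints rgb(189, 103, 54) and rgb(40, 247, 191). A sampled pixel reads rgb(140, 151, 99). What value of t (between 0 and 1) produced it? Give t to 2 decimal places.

0.33

Invert the lerp on the R channel (largest span, 149): t = (140 − 189) / (40 − 189) = -49/-149 = 0.32886.
Check on G: (151 − 103)/(247 − 103) = 0.3333 ✓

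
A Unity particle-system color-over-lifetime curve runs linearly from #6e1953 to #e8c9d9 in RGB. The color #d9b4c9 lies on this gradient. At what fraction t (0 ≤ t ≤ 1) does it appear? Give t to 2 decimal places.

0.88

Invert the lerp on the G channel (largest span, 176): t = (180 − 25) / (201 − 25) = 155/176 = 0.88068.
Check on R: (217 − 110)/(232 − 110) = 0.877 ✓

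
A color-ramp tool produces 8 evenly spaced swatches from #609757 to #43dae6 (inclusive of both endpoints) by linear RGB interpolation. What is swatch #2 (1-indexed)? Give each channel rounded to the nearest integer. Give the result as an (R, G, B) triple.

(92, 161, 107)

With 8 swatches and endpoints inclusive, swatch 2 sits at t = (2 − 1)/(8 − 1) = 1/7 ≈ 0.1429.
#609757 → (96, 151, 87); #43dae6 → (67, 218, 230).
R = 96 + 0.1429 × (67 − 96) = 91.856 → 92
G = 151 + 0.1429 × (218 − 151) = 160.574 → 161
B = 87 + 0.1429 × (230 − 87) = 107.435 → 107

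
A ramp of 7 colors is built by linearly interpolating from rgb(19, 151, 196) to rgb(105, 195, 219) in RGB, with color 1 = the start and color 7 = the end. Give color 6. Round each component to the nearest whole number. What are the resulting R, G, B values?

With 7 swatches and endpoints inclusive, swatch 6 sits at t = (6 − 1)/(7 − 1) = 5/6 ≈ 0.8333.
R = 19 + 0.8333 × (105 − 19) = 90.664 → 91
G = 151 + 0.8333 × (195 − 151) = 187.665 → 188
B = 196 + 0.8333 × (219 − 196) = 215.166 → 215

(91, 188, 215)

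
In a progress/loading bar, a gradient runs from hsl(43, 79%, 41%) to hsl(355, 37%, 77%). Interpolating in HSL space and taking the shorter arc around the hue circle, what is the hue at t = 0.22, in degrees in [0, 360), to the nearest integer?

32

Hue: 355 − 43 = 312°, but |312| > 180 so the shorter arc goes the other way: Δh = 312 − 360 = -48°.
H = 43 + 0.22 × (-48) = 32.44 → 32°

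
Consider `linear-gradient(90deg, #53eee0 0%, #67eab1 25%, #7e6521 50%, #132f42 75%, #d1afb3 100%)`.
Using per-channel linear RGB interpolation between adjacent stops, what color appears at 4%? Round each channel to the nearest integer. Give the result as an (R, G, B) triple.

(86, 237, 216)

4% lies between the 0% and 25% stops, so the local fraction is t = (4 − 0)/(25 − 0) = 4/25 ≈ 0.16.
#53eee0 → (83, 238, 224); #67eab1 → (103, 234, 177).
R = 83 + 0.16 × (103 − 83) = 86.2 → 86
G = 238 + 0.16 × (234 − 238) = 237.36 → 237
B = 224 + 0.16 × (177 − 224) = 216.48 → 216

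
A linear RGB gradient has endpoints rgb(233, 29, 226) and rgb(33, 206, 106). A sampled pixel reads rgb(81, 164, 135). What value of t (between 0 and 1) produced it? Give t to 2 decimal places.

0.76

Invert the lerp on the R channel (largest span, 200): t = (81 − 233) / (33 − 233) = -152/-200 = 0.76.
Check on G: (164 − 29)/(206 − 29) = 0.7627 ✓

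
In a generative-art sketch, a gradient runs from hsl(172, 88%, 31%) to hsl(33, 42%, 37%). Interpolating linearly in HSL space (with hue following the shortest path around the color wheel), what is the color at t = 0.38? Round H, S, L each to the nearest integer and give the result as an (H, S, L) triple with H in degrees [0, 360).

Hue arc: Δh = 33 − 172 = -139° (|Δh| ≤ 180, already the shorter path).
H = 172 + 0.38 × (-139) = 119.18 → 119°
S = 88 + 0.38 × (42 − 88) = 70.52 → 71%
L = 31 + 0.38 × (37 − 31) = 33.28 → 33%

(119, 71, 33)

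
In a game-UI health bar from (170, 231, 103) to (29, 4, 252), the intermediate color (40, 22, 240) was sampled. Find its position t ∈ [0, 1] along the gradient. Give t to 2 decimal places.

0.92

Invert the lerp on the G channel (largest span, 227): t = (22 − 231) / (4 − 231) = -209/-227 = 0.9207.
Check on R: (40 − 170)/(29 − 170) = 0.922 ✓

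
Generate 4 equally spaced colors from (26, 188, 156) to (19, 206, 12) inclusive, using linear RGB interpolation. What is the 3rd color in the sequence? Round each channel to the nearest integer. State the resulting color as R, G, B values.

With 4 swatches and endpoints inclusive, swatch 3 sits at t = (3 − 1)/(4 − 1) = 2/3 ≈ 0.6667.
R = 26 + 0.6667 × (19 − 26) = 21.333 → 21
G = 188 + 0.6667 × (206 − 188) = 200.001 → 200
B = 156 + 0.6667 × (12 − 156) = 59.995 → 60

(21, 200, 60)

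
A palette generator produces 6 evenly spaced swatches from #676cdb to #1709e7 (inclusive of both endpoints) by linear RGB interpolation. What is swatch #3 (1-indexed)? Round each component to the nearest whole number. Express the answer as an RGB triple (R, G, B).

(71, 68, 224)

With 6 swatches and endpoints inclusive, swatch 3 sits at t = (3 − 1)/(6 − 1) = 2/5 ≈ 0.4.
#676cdb → (103, 108, 219); #1709e7 → (23, 9, 231).
R = 103 + 0.4 × (23 − 103) = 71 → 71
G = 108 + 0.4 × (9 − 108) = 68.4 → 68
B = 219 + 0.4 × (231 − 219) = 223.8 → 224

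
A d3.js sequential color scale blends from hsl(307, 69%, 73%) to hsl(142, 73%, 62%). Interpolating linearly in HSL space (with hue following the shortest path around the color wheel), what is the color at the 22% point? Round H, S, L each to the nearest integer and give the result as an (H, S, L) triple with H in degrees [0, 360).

(271, 70, 71)

Hue arc: Δh = 142 − 307 = -165° (|Δh| ≤ 180, already the shorter path).
H = 307 + 0.22 × (-165) = 270.7 → 271°
S = 69 + 0.22 × (73 − 69) = 69.88 → 70%
L = 73 + 0.22 × (62 − 73) = 70.58 → 71%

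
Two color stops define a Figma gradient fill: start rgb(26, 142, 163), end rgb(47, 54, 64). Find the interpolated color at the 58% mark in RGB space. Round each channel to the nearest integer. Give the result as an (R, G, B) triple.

58% corresponds to t = 0.58.
R = 26 + 0.58 × (47 − 26) = 26 + 0.58 × 21 = 38.18 → 38
G = 142 + 0.58 × (54 − 142) = 142 + 0.58 × -88 = 90.96 → 91
B = 163 + 0.58 × (64 − 163) = 163 + 0.58 × -99 = 105.58 → 106

(38, 91, 106)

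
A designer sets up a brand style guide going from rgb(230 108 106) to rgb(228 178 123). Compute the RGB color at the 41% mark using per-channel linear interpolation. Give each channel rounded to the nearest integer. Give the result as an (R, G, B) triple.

(229, 137, 113)

41% corresponds to t = 0.41.
R = 230 + 0.41 × (228 − 230) = 230 + 0.41 × -2 = 229.18 → 229
G = 108 + 0.41 × (178 − 108) = 108 + 0.41 × 70 = 136.7 → 137
B = 106 + 0.41 × (123 − 106) = 106 + 0.41 × 17 = 112.97 → 113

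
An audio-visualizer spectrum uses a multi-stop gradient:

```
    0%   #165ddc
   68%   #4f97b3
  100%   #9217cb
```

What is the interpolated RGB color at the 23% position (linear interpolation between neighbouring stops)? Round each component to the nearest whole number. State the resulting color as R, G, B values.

23% lies between the 0% and 68% stops, so the local fraction is t = (23 − 0)/(68 − 0) = 23/68 ≈ 0.3382.
#165ddc → (22, 93, 220); #4f97b3 → (79, 151, 179).
R = 22 + 0.3382 × (79 − 22) = 41.277 → 41
G = 93 + 0.3382 × (151 − 93) = 112.616 → 113
B = 220 + 0.3382 × (179 − 220) = 206.134 → 206

(41, 113, 206)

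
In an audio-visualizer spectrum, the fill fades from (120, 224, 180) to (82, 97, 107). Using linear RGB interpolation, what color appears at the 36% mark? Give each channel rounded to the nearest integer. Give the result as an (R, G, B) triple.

(106, 178, 154)

36% corresponds to t = 0.36.
R = 120 + 0.36 × (82 − 120) = 120 + 0.36 × -38 = 106.32 → 106
G = 224 + 0.36 × (97 − 224) = 224 + 0.36 × -127 = 178.28 → 178
B = 180 + 0.36 × (107 − 180) = 180 + 0.36 × -73 = 153.72 → 154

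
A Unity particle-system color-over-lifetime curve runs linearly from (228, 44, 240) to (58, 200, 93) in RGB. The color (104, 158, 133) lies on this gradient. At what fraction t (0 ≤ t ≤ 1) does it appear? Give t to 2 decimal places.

Invert the lerp on the R channel (largest span, 170): t = (104 − 228) / (58 − 228) = -124/-170 = 0.72941.
Check on G: (158 − 44)/(200 − 44) = 0.7308 ✓

0.73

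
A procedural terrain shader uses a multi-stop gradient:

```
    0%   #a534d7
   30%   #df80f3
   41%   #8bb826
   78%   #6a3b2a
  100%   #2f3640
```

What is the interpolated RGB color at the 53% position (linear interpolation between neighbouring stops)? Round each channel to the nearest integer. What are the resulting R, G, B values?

53% lies between the 41% and 78% stops, so the local fraction is t = (53 − 41)/(78 − 41) = 12/37 ≈ 0.3243.
#8bb826 → (139, 184, 38); #6a3b2a → (106, 59, 42).
R = 139 + 0.3243 × (106 − 139) = 128.298 → 128
G = 184 + 0.3243 × (59 − 184) = 143.463 → 143
B = 38 + 0.3243 × (42 − 38) = 39.297 → 39

(128, 143, 39)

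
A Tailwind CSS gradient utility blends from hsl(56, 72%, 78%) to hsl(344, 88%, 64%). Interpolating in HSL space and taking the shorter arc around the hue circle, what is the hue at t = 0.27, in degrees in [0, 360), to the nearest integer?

Hue: 344 − 56 = 288°, but |288| > 180 so the shorter arc goes the other way: Δh = 288 − 360 = -72°.
H = 56 + 0.27 × (-72) = 36.56 → 37°

37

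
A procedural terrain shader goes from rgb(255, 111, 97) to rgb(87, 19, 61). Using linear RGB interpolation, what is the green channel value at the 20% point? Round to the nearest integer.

G = 111 + 0.2 × (19 − 111) = 92.6 → 93

93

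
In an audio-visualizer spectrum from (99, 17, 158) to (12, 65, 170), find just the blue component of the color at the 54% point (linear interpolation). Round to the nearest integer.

164

B = 158 + 0.54 × (170 − 158) = 164.48 → 164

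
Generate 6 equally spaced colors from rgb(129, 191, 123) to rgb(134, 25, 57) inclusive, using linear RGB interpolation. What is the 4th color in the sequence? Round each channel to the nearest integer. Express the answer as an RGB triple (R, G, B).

(132, 91, 83)

With 6 swatches and endpoints inclusive, swatch 4 sits at t = (4 − 1)/(6 − 1) = 3/5 ≈ 0.6.
R = 129 + 0.6 × (134 − 129) = 132 → 132
G = 191 + 0.6 × (25 − 191) = 91.4 → 91
B = 123 + 0.6 × (57 − 123) = 83.4 → 83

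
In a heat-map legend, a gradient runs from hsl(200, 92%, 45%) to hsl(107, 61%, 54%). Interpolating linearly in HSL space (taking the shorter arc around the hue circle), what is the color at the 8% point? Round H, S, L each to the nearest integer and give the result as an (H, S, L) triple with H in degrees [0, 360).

Hue arc: Δh = 107 − 200 = -93° (|Δh| ≤ 180, already the shorter path).
H = 200 + 0.08 × (-93) = 192.56 → 193°
S = 92 + 0.08 × (61 − 92) = 89.52 → 90%
L = 45 + 0.08 × (54 − 45) = 45.72 → 46%

(193, 90, 46)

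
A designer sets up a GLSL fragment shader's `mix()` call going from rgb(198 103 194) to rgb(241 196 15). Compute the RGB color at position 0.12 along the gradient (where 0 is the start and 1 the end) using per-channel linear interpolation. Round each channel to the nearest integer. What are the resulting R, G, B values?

R = 198 + 0.12 × (241 − 198) = 198 + 0.12 × 43 = 203.16 → 203
G = 103 + 0.12 × (196 − 103) = 103 + 0.12 × 93 = 114.16 → 114
B = 194 + 0.12 × (15 − 194) = 194 + 0.12 × -179 = 172.52 → 173
So the blended color is (203, 114, 173), about #cb72ad.

(203, 114, 173)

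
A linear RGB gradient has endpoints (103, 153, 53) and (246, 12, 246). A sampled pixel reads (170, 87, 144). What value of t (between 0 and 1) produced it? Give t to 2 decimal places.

0.47

Invert the lerp on the B channel (largest span, 193): t = (144 − 53) / (246 − 53) = 91/193 = 0.4715.
Check on R: (170 − 103)/(246 − 103) = 0.4685 ✓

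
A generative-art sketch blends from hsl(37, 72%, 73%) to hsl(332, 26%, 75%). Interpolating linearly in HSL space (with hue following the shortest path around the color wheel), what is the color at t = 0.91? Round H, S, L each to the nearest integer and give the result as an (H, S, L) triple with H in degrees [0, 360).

Hue: 332 − 37 = 295°, but |295| > 180 so the shorter arc goes the other way: Δh = 295 − 360 = -65°.
H = 37 + 0.91 × (-65) = -22.15 → -22 → -22 mod 360 = 338°
S = 72 + 0.91 × (26 − 72) = 30.14 → 30%
L = 73 + 0.91 × (75 − 73) = 74.82 → 75%

(338, 30, 75)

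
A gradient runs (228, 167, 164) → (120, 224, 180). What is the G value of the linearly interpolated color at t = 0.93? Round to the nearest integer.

G = 167 + 0.93 × (224 − 167) = 220.01 → 220

220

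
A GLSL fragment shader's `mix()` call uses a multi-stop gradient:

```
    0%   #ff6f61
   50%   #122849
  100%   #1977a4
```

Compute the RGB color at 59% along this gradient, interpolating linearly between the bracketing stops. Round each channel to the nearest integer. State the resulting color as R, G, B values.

59% lies between the 50% and 100% stops, so the local fraction is t = (59 − 50)/(100 − 50) = 9/50 ≈ 0.18.
#122849 → (18, 40, 73); #1977a4 → (25, 119, 164).
R = 18 + 0.18 × (25 − 18) = 19.26 → 19
G = 40 + 0.18 × (119 − 40) = 54.22 → 54
B = 73 + 0.18 × (164 − 73) = 89.38 → 89

(19, 54, 89)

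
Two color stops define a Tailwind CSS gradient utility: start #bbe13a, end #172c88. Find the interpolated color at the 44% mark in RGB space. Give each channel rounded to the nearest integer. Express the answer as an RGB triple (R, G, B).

(115, 145, 92)

#bbe13a → (187, 225, 58); #172c88 → (23, 44, 136).
44% corresponds to t = 0.44.
R = 187 + 0.44 × (23 − 187) = 187 + 0.44 × -164 = 114.84 → 115
G = 225 + 0.44 × (44 − 225) = 225 + 0.44 × -181 = 145.36 → 145
B = 58 + 0.44 × (136 − 58) = 58 + 0.44 × 78 = 92.32 → 92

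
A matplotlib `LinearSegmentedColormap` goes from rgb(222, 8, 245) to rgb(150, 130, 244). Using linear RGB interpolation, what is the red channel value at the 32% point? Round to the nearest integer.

R = 222 + 0.32 × (150 − 222) = 198.96 → 199

199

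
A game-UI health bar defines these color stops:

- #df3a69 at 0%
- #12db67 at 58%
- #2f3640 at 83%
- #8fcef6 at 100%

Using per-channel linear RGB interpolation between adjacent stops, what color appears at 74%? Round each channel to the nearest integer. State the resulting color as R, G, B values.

(37, 113, 78)

74% lies between the 58% and 83% stops, so the local fraction is t = (74 − 58)/(83 − 58) = 16/25 ≈ 0.64.
#12db67 → (18, 219, 103); #2f3640 → (47, 54, 64).
R = 18 + 0.64 × (47 − 18) = 36.56 → 37
G = 219 + 0.64 × (54 − 219) = 113.4 → 113
B = 103 + 0.64 × (64 − 103) = 78.04 → 78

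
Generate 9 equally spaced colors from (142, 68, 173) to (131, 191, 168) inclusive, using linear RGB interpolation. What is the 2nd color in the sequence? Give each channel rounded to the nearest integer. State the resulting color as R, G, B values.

With 9 swatches and endpoints inclusive, swatch 2 sits at t = (2 − 1)/(9 − 1) = 1/8 ≈ 0.125.
R = 142 + 0.125 × (131 − 142) = 140.625 → 141
G = 68 + 0.125 × (191 − 68) = 83.375 → 83
B = 173 + 0.125 × (168 − 173) = 172.375 → 172

(141, 83, 172)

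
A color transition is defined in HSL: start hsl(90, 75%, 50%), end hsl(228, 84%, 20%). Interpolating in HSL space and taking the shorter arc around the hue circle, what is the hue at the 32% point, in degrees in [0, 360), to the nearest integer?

134

Hue arc: Δh = 228 − 90 = 138° (|Δh| ≤ 180, already the shorter path).
H = 90 + 0.32 × (138) = 134.16 → 134°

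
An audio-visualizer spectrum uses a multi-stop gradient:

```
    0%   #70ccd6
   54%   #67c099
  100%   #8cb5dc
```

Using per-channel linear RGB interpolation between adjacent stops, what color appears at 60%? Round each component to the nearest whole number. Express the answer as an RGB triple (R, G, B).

60% lies between the 54% and 100% stops, so the local fraction is t = (60 − 54)/(100 − 54) = 6/46 ≈ 0.1304.
#67c099 → (103, 192, 153); #8cb5dc → (140, 181, 220).
R = 103 + 0.1304 × (140 − 103) = 107.825 → 108
G = 192 + 0.1304 × (181 − 192) = 190.566 → 191
B = 153 + 0.1304 × (220 − 153) = 161.737 → 162

(108, 191, 162)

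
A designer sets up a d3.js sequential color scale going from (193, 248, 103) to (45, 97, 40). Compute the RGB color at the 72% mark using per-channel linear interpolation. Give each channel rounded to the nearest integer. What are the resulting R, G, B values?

72% corresponds to t = 0.72.
R = 193 + 0.72 × (45 − 193) = 193 + 0.72 × -148 = 86.44 → 86
G = 248 + 0.72 × (97 − 248) = 248 + 0.72 × -151 = 139.28 → 139
B = 103 + 0.72 × (40 − 103) = 103 + 0.72 × -63 = 57.64 → 58
So the blended color is (86, 139, 58), about #568b3a.

(86, 139, 58)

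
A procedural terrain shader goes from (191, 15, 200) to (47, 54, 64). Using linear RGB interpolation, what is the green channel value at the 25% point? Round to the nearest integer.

25

G = 15 + 0.25 × (54 − 15) = 24.75 → 25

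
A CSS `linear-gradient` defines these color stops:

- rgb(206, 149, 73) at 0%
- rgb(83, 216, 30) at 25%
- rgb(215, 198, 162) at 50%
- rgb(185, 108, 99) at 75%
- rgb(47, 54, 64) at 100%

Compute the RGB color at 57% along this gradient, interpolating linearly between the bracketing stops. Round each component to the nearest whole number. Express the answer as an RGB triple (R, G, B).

(207, 173, 144)

57% lies between the 50% and 75% stops, so the local fraction is t = (57 − 50)/(75 − 50) = 7/25 ≈ 0.28.
R = 215 + 0.28 × (185 − 215) = 206.6 → 207
G = 198 + 0.28 × (108 − 198) = 172.8 → 173
B = 162 + 0.28 × (99 − 162) = 144.36 → 144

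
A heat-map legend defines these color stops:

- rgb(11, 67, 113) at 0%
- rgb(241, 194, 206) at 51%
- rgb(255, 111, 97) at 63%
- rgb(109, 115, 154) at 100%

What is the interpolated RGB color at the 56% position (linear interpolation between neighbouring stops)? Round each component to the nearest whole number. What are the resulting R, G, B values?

56% lies between the 51% and 63% stops, so the local fraction is t = (56 − 51)/(63 − 51) = 5/12 ≈ 0.4167.
R = 241 + 0.4167 × (255 − 241) = 246.834 → 247
G = 194 + 0.4167 × (111 − 194) = 159.414 → 159
B = 206 + 0.4167 × (97 − 206) = 160.58 → 161

(247, 159, 161)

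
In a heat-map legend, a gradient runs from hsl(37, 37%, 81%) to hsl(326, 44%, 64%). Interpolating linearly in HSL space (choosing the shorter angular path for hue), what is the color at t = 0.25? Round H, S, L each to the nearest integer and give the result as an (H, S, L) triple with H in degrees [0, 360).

Hue: 326 − 37 = 289°, but |289| > 180 so the shorter arc goes the other way: Δh = 289 − 360 = -71°.
H = 37 + 0.25 × (-71) = 19.25 → 19°
S = 37 + 0.25 × (44 − 37) = 38.75 → 39%
L = 81 + 0.25 × (64 − 81) = 76.75 → 77%

(19, 39, 77)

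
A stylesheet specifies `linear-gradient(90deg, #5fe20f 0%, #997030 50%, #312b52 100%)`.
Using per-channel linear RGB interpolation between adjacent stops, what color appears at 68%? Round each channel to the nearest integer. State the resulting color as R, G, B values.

68% lies between the 50% and 100% stops, so the local fraction is t = (68 − 50)/(100 − 50) = 18/50 ≈ 0.36.
#997030 → (153, 112, 48); #312b52 → (49, 43, 82).
R = 153 + 0.36 × (49 − 153) = 115.56 → 116
G = 112 + 0.36 × (43 − 112) = 87.16 → 87
B = 48 + 0.36 × (82 − 48) = 60.24 → 60

(116, 87, 60)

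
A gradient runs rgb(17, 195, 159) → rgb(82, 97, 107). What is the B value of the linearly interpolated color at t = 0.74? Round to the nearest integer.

B = 159 + 0.74 × (107 − 159) = 120.52 → 121

121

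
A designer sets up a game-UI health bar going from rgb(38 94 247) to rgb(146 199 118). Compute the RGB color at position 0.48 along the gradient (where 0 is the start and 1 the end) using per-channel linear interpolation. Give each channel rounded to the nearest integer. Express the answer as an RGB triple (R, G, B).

(90, 144, 185)

R = 38 + 0.48 × (146 − 38) = 38 + 0.48 × 108 = 89.84 → 90
G = 94 + 0.48 × (199 − 94) = 94 + 0.48 × 105 = 144.4 → 144
B = 247 + 0.48 × (118 − 247) = 247 + 0.48 × -129 = 185.08 → 185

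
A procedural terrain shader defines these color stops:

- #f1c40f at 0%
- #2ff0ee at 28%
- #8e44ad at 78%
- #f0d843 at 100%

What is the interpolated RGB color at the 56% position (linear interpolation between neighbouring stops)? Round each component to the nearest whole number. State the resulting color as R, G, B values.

(100, 144, 202)

56% lies between the 28% and 78% stops, so the local fraction is t = (56 − 28)/(78 − 28) = 28/50 ≈ 0.56.
#2ff0ee → (47, 240, 238); #8e44ad → (142, 68, 173).
R = 47 + 0.56 × (142 − 47) = 100.2 → 100
G = 240 + 0.56 × (68 − 240) = 143.68 → 144
B = 238 + 0.56 × (173 − 238) = 201.6 → 202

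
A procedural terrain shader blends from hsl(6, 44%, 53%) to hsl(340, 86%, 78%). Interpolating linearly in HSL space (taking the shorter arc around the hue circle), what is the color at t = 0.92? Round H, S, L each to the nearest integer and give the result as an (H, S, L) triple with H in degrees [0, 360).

(342, 83, 76)

Hue: 340 − 6 = 334°, but |334| > 180 so the shorter arc goes the other way: Δh = 334 − 360 = -26°.
H = 6 + 0.92 × (-26) = -17.92 → -18 → -18 mod 360 = 342°
S = 44 + 0.92 × (86 − 44) = 82.64 → 83%
L = 53 + 0.92 × (78 − 53) = 76 → 76%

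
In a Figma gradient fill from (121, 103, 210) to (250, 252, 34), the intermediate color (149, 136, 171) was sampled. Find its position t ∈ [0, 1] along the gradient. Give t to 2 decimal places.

0.22

Invert the lerp on the B channel (largest span, 176): t = (171 − 210) / (34 − 210) = -39/-176 = 0.22159.
Check on R: (149 − 121)/(250 − 121) = 0.2171 ✓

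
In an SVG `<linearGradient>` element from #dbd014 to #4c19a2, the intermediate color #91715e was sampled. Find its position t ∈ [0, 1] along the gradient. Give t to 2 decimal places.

Invert the lerp on the G channel (largest span, 183): t = (113 − 208) / (25 − 208) = -95/-183 = 0.51913.
Check on R: (145 − 219)/(76 − 219) = 0.5175 ✓

0.52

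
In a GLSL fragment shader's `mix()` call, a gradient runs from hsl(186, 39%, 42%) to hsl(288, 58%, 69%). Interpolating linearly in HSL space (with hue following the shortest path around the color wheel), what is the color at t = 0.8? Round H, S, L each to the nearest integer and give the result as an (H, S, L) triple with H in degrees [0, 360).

(268, 54, 64)

Hue arc: Δh = 288 − 186 = 102° (|Δh| ≤ 180, already the shorter path).
H = 186 + 0.8 × (102) = 267.6 → 268°
S = 39 + 0.8 × (58 − 39) = 54.2 → 54%
L = 42 + 0.8 × (69 − 42) = 63.6 → 64%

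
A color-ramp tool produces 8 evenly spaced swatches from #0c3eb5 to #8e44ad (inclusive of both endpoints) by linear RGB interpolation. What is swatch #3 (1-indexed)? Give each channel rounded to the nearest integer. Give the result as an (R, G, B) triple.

(49, 64, 179)

With 8 swatches and endpoints inclusive, swatch 3 sits at t = (3 − 1)/(8 − 1) = 2/7 ≈ 0.2857.
#0c3eb5 → (12, 62, 181); #8e44ad → (142, 68, 173).
R = 12 + 0.2857 × (142 − 12) = 49.141 → 49
G = 62 + 0.2857 × (68 − 62) = 63.714 → 64
B = 181 + 0.2857 × (173 − 181) = 178.714 → 179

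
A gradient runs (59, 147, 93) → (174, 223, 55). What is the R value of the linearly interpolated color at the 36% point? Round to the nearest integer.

R = 59 + 0.36 × (174 − 59) = 100.4 → 100

100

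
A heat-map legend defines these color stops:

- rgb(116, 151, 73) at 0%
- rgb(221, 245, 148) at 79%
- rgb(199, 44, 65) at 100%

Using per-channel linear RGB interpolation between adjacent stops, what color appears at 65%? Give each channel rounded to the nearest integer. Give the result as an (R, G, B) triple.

65% lies between the 0% and 79% stops, so the local fraction is t = (65 − 0)/(79 − 0) = 65/79 ≈ 0.8228.
R = 116 + 0.8228 × (221 − 116) = 202.394 → 202
G = 151 + 0.8228 × (245 − 151) = 228.343 → 228
B = 73 + 0.8228 × (148 − 73) = 134.71 → 135

(202, 228, 135)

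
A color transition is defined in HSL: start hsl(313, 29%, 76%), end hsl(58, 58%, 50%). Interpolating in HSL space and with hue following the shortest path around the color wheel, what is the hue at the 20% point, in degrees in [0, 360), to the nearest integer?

Hue: 58 − 313 = -255°, but |-255| > 180 so the shorter arc goes the other way: Δh = -255 + 360 = 105°.
H = 313 + 0.2 × (105) = 334 → 334°

334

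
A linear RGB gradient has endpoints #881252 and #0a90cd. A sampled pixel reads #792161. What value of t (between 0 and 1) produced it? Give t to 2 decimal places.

Invert the lerp on the R channel (largest span, 126): t = (121 − 136) / (10 − 136) = -15/-126 = 0.11905.
Check on G: (33 − 18)/(144 − 18) = 0.119 ✓

0.12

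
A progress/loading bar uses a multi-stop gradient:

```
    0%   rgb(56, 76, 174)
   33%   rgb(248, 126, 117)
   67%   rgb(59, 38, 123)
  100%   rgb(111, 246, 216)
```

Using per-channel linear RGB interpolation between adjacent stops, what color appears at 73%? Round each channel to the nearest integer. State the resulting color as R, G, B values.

(68, 76, 140)

73% lies between the 67% and 100% stops, so the local fraction is t = (73 − 67)/(100 − 67) = 6/33 ≈ 0.1818.
R = 59 + 0.1818 × (111 − 59) = 68.454 → 68
G = 38 + 0.1818 × (246 − 38) = 75.814 → 76
B = 123 + 0.1818 × (216 − 123) = 139.907 → 140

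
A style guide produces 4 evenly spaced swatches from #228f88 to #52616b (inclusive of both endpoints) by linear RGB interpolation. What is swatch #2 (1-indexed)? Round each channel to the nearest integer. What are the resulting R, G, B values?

With 4 swatches and endpoints inclusive, swatch 2 sits at t = (2 − 1)/(4 − 1) = 1/3 ≈ 0.3333.
#228f88 → (34, 143, 136); #52616b → (82, 97, 107).
R = 34 + 0.3333 × (82 − 34) = 49.998 → 50
G = 143 + 0.3333 × (97 − 143) = 127.668 → 128
B = 136 + 0.3333 × (107 − 136) = 126.334 → 126

(50, 128, 126)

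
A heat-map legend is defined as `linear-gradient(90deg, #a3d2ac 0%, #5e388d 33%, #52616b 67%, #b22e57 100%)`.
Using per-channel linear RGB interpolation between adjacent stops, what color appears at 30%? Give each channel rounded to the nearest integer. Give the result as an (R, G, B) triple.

30% lies between the 0% and 33% stops, so the local fraction is t = (30 − 0)/(33 − 0) = 30/33 ≈ 0.9091.
#a3d2ac → (163, 210, 172); #5e388d → (94, 56, 141).
R = 163 + 0.9091 × (94 − 163) = 100.272 → 100
G = 210 + 0.9091 × (56 − 210) = 69.999 → 70
B = 172 + 0.9091 × (141 − 172) = 143.818 → 144

(100, 70, 144)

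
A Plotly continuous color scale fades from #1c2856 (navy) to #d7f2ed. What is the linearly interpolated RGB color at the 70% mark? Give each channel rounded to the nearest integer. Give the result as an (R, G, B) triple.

(159, 181, 192)

#1c2856 → (28, 40, 86); #d7f2ed → (215, 242, 237).
70% corresponds to t = 0.7.
R = 28 + 0.7 × (215 − 28) = 28 + 0.7 × 187 = 158.9 → 159
G = 40 + 0.7 × (242 − 40) = 40 + 0.7 × 202 = 181.4 → 181
B = 86 + 0.7 × (237 − 86) = 86 + 0.7 × 151 = 191.7 → 192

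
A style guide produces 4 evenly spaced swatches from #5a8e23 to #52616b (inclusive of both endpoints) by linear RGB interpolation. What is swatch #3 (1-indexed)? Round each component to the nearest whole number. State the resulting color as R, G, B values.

(85, 112, 83)

With 4 swatches and endpoints inclusive, swatch 3 sits at t = (3 − 1)/(4 − 1) = 2/3 ≈ 0.6667.
#5a8e23 → (90, 142, 35); #52616b → (82, 97, 107).
R = 90 + 0.6667 × (82 − 90) = 84.666 → 85
G = 142 + 0.6667 × (97 − 142) = 111.999 → 112
B = 35 + 0.6667 × (107 − 35) = 83.002 → 83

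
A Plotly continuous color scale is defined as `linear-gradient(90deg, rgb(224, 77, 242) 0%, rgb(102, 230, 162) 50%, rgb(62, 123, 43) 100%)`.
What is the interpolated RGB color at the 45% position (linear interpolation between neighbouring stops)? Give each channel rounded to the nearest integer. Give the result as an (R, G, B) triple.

45% lies between the 0% and 50% stops, so the local fraction is t = (45 − 0)/(50 − 0) = 45/50 ≈ 0.9.
R = 224 + 0.9 × (102 − 224) = 114.2 → 114
G = 77 + 0.9 × (230 − 77) = 214.7 → 215
B = 242 + 0.9 × (162 − 242) = 170 → 170

(114, 215, 170)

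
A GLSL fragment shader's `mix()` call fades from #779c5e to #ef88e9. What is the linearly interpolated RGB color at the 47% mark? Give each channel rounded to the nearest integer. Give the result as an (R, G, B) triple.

#779c5e → (119, 156, 94); #ef88e9 → (239, 136, 233).
47% corresponds to t = 0.47.
R = 119 + 0.47 × (239 − 119) = 119 + 0.47 × 120 = 175.4 → 175
G = 156 + 0.47 × (136 − 156) = 156 + 0.47 × -20 = 146.6 → 147
B = 94 + 0.47 × (233 − 94) = 94 + 0.47 × 139 = 159.33 → 159

(175, 147, 159)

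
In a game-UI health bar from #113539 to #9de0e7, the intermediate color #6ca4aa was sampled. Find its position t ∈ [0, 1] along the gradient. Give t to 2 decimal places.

Invert the lerp on the B channel (largest span, 174): t = (170 − 57) / (231 − 57) = 113/174 = 0.64943.
Check on R: (108 − 17)/(157 − 17) = 0.65 ✓

0.65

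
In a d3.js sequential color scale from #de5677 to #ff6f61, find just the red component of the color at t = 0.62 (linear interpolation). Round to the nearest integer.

R₁ = 222 (from #de5677), R₂ = 255 (from #ff6f61).
R = 222 + 0.62 × (255 − 222) = 242.46 → 242

242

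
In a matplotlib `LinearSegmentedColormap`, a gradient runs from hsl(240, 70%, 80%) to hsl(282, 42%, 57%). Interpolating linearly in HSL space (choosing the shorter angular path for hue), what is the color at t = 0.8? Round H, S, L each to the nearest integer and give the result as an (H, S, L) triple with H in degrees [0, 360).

Hue arc: Δh = 282 − 240 = 42° (|Δh| ≤ 180, already the shorter path).
H = 240 + 0.8 × (42) = 273.6 → 274°
S = 70 + 0.8 × (42 − 70) = 47.6 → 48%
L = 80 + 0.8 × (57 − 80) = 61.6 → 62%

(274, 48, 62)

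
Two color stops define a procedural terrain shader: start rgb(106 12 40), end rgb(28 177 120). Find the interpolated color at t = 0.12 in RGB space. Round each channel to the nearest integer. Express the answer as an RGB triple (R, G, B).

(97, 32, 50)

R = 106 + 0.12 × (28 − 106) = 106 + 0.12 × -78 = 96.64 → 97
G = 12 + 0.12 × (177 − 12) = 12 + 0.12 × 165 = 31.8 → 32
B = 40 + 0.12 × (120 − 40) = 40 + 0.12 × 80 = 49.6 → 50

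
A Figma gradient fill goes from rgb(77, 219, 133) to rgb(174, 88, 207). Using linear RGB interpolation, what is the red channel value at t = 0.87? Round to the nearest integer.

R = 77 + 0.87 × (174 − 77) = 161.39 → 161

161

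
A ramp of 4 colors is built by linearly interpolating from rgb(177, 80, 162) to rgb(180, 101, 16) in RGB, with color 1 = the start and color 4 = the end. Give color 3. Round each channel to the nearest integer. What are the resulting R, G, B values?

With 4 swatches and endpoints inclusive, swatch 3 sits at t = (3 − 1)/(4 − 1) = 2/3 ≈ 0.6667.
R = 177 + 0.6667 × (180 − 177) = 179 → 179
G = 80 + 0.6667 × (101 − 80) = 94.001 → 94
B = 162 + 0.6667 × (16 − 162) = 64.662 → 65

(179, 94, 65)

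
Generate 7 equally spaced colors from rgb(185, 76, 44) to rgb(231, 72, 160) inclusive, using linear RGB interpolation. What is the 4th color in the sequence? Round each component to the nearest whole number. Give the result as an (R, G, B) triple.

With 7 swatches and endpoints inclusive, swatch 4 sits at t = (4 − 1)/(7 − 1) = 3/6 ≈ 0.5.
R = 185 + 0.5 × (231 − 185) = 208 → 208
G = 76 + 0.5 × (72 − 76) = 74 → 74
B = 44 + 0.5 × (160 − 44) = 102 → 102

(208, 74, 102)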